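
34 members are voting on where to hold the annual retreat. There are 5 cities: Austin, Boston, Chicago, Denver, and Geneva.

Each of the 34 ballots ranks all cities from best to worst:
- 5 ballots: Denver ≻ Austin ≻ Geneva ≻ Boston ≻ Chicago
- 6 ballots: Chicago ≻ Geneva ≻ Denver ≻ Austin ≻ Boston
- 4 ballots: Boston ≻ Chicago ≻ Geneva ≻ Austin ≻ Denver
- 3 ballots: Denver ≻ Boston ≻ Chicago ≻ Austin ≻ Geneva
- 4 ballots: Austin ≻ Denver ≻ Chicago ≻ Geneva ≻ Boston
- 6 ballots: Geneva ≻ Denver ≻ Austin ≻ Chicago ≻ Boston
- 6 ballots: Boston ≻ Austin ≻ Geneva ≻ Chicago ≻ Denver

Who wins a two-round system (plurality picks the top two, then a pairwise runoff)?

Round 1 first-place votes: Austin 4, Boston 10, Chicago 6, Denver 8, Geneva 6. Boston and Denver advance.
Runoff: Boston is ranked above Denver on 10 ballots, Denver above Boston on 24.

Denver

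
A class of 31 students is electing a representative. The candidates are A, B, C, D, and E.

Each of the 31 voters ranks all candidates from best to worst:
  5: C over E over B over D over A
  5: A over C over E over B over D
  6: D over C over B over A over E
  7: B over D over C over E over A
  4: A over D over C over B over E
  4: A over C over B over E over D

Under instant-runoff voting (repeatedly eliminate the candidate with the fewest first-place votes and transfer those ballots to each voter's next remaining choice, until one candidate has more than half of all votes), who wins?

Round 1: A 13, B 7, C 5, D 6, E 0. E eliminated.
Round 2: A 13, B 7, C 5, D 6. C eliminated.
Round 3: A 13, B 12, D 6. D eliminated.
Round 4: A 13, B 18. B has a majority (≥16).

B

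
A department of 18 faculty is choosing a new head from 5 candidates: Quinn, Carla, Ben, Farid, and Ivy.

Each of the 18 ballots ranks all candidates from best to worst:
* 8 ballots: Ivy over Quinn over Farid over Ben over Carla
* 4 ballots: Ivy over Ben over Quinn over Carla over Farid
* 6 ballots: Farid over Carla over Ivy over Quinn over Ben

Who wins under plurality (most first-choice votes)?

Ivy

First-place votes: Quinn 0, Carla 0, Ben 0, Farid 6, Ivy 12.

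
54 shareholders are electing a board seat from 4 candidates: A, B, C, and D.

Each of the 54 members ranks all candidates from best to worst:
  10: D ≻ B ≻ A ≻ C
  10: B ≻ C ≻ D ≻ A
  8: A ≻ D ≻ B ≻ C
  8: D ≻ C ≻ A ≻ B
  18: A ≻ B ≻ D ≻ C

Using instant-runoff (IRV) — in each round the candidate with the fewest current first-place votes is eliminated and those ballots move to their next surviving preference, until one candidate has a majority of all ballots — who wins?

D

Round 1: A 26, B 10, C 0, D 18. C eliminated.
Round 2: A 26, B 10, D 18. B eliminated.
Round 3: A 26, D 28. D has a majority (≥28).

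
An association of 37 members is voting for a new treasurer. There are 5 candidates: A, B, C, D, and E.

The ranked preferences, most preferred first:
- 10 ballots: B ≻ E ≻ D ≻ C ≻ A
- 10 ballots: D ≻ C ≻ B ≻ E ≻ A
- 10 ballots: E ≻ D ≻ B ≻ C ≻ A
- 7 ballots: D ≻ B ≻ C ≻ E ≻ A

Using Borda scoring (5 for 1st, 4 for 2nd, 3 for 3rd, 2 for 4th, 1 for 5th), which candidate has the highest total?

A: 10×1 + 10×1 + 10×1 + 7×1 = 37
B: 10×5 + 10×3 + 10×3 + 7×4 = 138
C: 10×2 + 10×4 + 10×2 + 7×3 = 101
D: 10×3 + 10×5 + 10×4 + 7×5 = 155
E: 10×4 + 10×2 + 10×5 + 7×2 = 124

D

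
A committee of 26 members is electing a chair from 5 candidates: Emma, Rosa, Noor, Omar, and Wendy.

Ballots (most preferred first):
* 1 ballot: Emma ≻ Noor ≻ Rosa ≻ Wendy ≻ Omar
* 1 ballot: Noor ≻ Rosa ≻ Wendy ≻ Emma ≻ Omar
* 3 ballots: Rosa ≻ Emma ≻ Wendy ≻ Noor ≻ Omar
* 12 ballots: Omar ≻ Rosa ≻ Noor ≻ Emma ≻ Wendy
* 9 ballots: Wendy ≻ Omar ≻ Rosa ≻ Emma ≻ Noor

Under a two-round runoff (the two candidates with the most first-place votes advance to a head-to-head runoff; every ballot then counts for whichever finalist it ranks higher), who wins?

Round 1 first-place votes: Emma 1, Rosa 3, Noor 1, Omar 12, Wendy 9. Omar and Wendy advance.
Runoff: Omar is ranked above Wendy on 12 ballots, Wendy above Omar on 14.

Wendy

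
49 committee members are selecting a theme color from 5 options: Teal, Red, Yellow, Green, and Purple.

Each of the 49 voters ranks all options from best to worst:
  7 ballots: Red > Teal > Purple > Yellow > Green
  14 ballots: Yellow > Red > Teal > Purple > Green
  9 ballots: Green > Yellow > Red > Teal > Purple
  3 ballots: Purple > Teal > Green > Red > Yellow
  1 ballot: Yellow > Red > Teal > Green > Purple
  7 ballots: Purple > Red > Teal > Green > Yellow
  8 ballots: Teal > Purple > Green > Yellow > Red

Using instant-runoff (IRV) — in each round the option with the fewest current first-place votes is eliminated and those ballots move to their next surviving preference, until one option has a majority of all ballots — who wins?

Round 1: Teal 8, Red 7, Yellow 15, Green 9, Purple 10. Red eliminated.
Round 2: Teal 15, Yellow 15, Green 9, Purple 10. Green eliminated.
Round 3: Teal 15, Yellow 24, Purple 10. Purple eliminated.
Round 4: Teal 25, Yellow 24. Teal has a majority (≥25).

Teal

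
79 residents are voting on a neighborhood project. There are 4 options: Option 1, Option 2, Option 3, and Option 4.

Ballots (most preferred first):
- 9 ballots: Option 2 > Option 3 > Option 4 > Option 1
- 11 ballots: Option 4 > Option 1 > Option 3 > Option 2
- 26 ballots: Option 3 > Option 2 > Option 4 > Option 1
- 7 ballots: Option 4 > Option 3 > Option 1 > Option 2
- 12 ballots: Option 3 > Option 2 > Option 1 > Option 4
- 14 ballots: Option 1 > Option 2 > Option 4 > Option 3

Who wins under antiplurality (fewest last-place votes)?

Option 4

Last-place votes: Option 1 35, Option 2 18, Option 3 14, Option 4 12.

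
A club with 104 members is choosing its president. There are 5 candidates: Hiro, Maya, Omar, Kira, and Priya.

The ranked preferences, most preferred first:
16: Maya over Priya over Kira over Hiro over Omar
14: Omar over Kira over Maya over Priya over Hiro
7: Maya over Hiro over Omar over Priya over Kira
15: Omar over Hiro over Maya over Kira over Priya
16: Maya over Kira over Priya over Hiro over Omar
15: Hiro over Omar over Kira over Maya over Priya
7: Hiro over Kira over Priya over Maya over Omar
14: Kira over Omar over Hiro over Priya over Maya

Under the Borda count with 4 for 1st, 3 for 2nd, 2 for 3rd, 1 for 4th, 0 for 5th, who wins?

Hiro: 16×1 + 14×0 + 7×3 + 15×3 + 16×1 + 15×4 + 7×4 + 14×2 = 214
Maya: 16×4 + 14×2 + 7×4 + 15×2 + 16×4 + 15×1 + 7×1 + 14×0 = 236
Omar: 16×0 + 14×4 + 7×2 + 15×4 + 16×0 + 15×3 + 7×0 + 14×3 = 217
Kira: 16×2 + 14×3 + 7×0 + 15×1 + 16×3 + 15×2 + 7×3 + 14×4 = 244
Priya: 16×3 + 14×1 + 7×1 + 15×0 + 16×2 + 15×0 + 7×2 + 14×1 = 129

Kira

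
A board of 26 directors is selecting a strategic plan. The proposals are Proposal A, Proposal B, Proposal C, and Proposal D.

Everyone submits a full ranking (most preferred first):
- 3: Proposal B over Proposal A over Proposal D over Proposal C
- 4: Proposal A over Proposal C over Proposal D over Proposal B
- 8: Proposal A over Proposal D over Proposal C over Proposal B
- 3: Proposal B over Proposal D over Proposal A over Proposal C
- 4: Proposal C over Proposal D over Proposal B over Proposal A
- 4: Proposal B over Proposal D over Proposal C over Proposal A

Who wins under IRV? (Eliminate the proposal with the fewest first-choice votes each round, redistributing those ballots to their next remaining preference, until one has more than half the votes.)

Proposal B

Round 1: Proposal A 12, Proposal B 10, Proposal C 4, Proposal D 0. Proposal D eliminated.
Round 2: Proposal A 12, Proposal B 10, Proposal C 4. Proposal C eliminated.
Round 3: Proposal A 12, Proposal B 14. Proposal B has a majority (≥14).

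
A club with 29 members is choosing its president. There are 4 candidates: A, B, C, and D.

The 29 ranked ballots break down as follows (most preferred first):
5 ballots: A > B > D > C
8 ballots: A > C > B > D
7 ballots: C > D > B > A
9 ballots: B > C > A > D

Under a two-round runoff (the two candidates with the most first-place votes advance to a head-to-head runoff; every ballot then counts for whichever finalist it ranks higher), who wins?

Round 1 first-place votes: A 13, B 9, C 7, D 0. A and B advance.
Runoff: A is ranked above B on 13 ballots, B above A on 16.

B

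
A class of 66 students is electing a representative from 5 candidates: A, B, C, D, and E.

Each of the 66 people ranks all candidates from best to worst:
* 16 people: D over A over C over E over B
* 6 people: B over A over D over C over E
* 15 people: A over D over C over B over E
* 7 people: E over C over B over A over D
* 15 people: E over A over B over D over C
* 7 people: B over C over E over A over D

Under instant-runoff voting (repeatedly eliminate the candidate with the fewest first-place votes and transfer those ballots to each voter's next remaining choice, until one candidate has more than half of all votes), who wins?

A

Round 1: A 15, B 13, C 0, D 16, E 22. C eliminated.
Round 2: A 15, B 13, D 16, E 22. B eliminated.
Round 3: A 21, D 16, E 29. D eliminated.
Round 4: A 37, E 29. A has a majority (≥34).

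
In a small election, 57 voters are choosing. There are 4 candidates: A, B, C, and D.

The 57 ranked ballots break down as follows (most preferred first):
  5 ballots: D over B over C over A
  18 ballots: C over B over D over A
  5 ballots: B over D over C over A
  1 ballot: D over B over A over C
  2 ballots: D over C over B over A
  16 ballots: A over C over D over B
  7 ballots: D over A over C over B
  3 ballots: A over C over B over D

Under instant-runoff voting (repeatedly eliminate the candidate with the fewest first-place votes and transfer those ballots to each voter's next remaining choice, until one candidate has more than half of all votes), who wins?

Round 1: A 19, B 5, C 18, D 15. B eliminated.
Round 2: A 19, C 18, D 20. C eliminated.
Round 3: A 19, D 38. D has a majority (≥29).

D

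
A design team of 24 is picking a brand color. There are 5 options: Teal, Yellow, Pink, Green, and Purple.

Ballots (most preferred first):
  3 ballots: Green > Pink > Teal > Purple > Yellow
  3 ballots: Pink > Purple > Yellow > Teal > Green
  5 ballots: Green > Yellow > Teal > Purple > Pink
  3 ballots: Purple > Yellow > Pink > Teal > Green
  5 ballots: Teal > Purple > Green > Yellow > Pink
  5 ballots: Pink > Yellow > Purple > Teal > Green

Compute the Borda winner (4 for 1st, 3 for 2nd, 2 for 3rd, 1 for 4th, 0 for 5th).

Purple

Teal: 3×2 + 3×1 + 5×2 + 3×1 + 5×4 + 5×1 = 47
Yellow: 3×0 + 3×2 + 5×3 + 3×3 + 5×1 + 5×3 = 50
Pink: 3×3 + 3×4 + 5×0 + 3×2 + 5×0 + 5×4 = 47
Green: 3×4 + 3×0 + 5×4 + 3×0 + 5×2 + 5×0 = 42
Purple: 3×1 + 3×3 + 5×1 + 3×4 + 5×3 + 5×2 = 54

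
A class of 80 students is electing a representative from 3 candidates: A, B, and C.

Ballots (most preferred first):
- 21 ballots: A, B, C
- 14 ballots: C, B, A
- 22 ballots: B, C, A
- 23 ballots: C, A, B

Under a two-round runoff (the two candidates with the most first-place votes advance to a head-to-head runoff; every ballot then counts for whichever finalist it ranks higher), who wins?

Round 1 first-place votes: A 21, B 22, C 37. C and B advance.
Runoff: C is ranked above B on 37 ballots, B above C on 43.

B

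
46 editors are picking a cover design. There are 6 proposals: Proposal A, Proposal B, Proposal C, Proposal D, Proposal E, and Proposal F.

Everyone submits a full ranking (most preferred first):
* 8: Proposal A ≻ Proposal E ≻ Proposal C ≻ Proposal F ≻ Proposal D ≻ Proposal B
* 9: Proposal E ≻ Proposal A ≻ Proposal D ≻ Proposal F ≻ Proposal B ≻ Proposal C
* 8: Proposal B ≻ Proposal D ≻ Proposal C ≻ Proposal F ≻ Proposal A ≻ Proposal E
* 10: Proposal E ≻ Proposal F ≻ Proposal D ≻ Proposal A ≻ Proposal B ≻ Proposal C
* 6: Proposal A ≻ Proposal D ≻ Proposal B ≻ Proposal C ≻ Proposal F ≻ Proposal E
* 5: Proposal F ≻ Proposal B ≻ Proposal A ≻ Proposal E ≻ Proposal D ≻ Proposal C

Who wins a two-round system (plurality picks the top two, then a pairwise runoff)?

Round 1 first-place votes: Proposal A 14, Proposal B 8, Proposal C 0, Proposal D 0, Proposal E 19, Proposal F 5. Proposal E and Proposal A advance.
Runoff: Proposal E is ranked above Proposal A on 19 ballots, Proposal A above Proposal E on 27.

Proposal A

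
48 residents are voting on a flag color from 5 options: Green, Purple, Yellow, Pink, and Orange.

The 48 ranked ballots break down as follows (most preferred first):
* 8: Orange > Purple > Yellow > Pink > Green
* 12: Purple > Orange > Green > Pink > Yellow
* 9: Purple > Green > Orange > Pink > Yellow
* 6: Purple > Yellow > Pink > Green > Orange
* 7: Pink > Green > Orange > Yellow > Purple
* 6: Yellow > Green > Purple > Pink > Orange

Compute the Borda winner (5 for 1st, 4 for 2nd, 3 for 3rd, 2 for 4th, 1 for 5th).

Green: 8×1 + 12×3 + 9×4 + 6×2 + 7×4 + 6×4 = 144
Purple: 8×4 + 12×5 + 9×5 + 6×5 + 7×1 + 6×3 = 192
Yellow: 8×3 + 12×1 + 9×1 + 6×4 + 7×2 + 6×5 = 113
Pink: 8×2 + 12×2 + 9×2 + 6×3 + 7×5 + 6×2 = 123
Orange: 8×5 + 12×4 + 9×3 + 6×1 + 7×3 + 6×1 = 148

Purple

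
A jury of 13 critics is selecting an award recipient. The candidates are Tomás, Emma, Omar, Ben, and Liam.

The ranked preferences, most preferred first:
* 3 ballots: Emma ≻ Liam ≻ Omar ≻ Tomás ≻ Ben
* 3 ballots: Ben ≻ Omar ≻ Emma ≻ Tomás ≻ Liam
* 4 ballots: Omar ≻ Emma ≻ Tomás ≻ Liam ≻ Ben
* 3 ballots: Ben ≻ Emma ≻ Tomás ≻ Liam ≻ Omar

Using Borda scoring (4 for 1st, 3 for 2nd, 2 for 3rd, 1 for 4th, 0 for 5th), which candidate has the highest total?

Emma

Tomás: 3×1 + 3×1 + 4×2 + 3×2 = 20
Emma: 3×4 + 3×2 + 4×3 + 3×3 = 39
Omar: 3×2 + 3×3 + 4×4 + 3×0 = 31
Ben: 3×0 + 3×4 + 4×0 + 3×4 = 24
Liam: 3×3 + 3×0 + 4×1 + 3×1 = 16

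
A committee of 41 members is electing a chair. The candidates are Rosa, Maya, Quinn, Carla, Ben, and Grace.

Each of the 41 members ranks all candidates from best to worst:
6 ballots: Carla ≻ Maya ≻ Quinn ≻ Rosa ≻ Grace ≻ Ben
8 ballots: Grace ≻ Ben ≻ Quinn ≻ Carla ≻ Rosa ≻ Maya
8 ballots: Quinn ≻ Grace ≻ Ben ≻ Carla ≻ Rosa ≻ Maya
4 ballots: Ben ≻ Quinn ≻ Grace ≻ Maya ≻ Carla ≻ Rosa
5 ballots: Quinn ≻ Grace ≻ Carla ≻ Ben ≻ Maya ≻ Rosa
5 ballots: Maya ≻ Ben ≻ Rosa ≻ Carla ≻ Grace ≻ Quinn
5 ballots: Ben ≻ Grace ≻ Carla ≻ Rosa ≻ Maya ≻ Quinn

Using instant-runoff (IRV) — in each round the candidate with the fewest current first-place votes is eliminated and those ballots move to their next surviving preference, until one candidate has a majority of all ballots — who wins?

Round 1: Rosa 0, Maya 5, Quinn 13, Carla 6, Ben 9, Grace 8. Rosa eliminated.
Round 2: Maya 5, Quinn 13, Carla 6, Ben 9, Grace 8. Maya eliminated.
Round 3: Quinn 13, Carla 6, Ben 14, Grace 8. Carla eliminated.
Round 4: Quinn 19, Ben 14, Grace 8. Grace eliminated.
Round 5: Quinn 19, Ben 22. Ben has a majority (≥21).

Ben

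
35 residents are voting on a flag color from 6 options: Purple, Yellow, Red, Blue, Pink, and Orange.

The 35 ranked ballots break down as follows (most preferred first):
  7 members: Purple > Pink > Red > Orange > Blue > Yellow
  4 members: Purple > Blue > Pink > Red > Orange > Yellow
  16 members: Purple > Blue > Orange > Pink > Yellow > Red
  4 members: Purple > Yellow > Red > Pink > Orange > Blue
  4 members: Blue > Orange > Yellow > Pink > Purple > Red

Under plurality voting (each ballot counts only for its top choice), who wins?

First-place votes: Purple 31, Yellow 0, Red 0, Blue 4, Pink 0, Orange 0.

Purple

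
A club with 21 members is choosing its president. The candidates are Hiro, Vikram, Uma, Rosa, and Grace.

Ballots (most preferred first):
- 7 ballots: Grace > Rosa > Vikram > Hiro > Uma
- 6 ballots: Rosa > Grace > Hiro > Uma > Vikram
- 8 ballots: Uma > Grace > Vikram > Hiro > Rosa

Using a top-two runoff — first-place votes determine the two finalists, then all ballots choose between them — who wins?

Round 1 first-place votes: Hiro 0, Vikram 0, Uma 8, Rosa 6, Grace 7. Uma and Grace advance.
Runoff: Uma is ranked above Grace on 8 ballots, Grace above Uma on 13.

Grace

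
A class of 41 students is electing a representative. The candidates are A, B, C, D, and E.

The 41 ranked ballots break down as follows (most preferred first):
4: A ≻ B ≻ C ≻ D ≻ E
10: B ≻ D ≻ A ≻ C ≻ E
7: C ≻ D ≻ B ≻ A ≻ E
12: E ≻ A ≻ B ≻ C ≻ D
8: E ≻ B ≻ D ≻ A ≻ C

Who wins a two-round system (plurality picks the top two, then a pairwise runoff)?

B

Round 1 first-place votes: A 4, B 10, C 7, D 0, E 20. E and B advance.
Runoff: E is ranked above B on 20 ballots, B above E on 21.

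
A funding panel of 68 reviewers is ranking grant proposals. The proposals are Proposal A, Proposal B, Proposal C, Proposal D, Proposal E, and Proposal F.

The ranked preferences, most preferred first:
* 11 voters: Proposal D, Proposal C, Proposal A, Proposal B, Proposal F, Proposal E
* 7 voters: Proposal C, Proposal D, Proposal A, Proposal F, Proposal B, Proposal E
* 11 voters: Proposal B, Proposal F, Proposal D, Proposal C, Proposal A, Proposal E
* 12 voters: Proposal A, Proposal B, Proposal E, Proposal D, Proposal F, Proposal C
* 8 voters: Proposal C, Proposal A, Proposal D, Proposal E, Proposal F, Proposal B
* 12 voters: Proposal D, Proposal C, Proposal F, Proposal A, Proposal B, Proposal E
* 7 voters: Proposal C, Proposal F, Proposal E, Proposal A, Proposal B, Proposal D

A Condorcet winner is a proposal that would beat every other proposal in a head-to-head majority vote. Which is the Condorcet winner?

Proposal D vs Proposal A: 41–27
Proposal D vs Proposal B: 38–30
Proposal D vs Proposal C: 46–22
Proposal D vs Proposal E: 49–19
Proposal D vs Proposal F: 50–18
Proposal D beats every other proposal.

Proposal D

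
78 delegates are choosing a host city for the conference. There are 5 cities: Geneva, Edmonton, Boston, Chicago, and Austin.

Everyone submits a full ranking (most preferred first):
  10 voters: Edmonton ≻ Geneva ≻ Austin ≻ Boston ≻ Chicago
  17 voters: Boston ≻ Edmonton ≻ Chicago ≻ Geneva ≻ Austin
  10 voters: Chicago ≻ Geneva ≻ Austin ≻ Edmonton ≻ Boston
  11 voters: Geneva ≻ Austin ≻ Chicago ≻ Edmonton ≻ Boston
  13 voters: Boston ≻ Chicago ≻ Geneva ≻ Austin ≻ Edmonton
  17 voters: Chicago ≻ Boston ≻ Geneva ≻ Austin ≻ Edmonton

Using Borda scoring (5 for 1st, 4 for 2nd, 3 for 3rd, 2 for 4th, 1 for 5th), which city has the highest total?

Geneva: 10×4 + 17×2 + 10×4 + 11×5 + 13×3 + 17×3 = 259
Edmonton: 10×5 + 17×4 + 10×2 + 11×2 + 13×1 + 17×1 = 190
Boston: 10×2 + 17×5 + 10×1 + 11×1 + 13×5 + 17×4 = 259
Chicago: 10×1 + 17×3 + 10×5 + 11×3 + 13×4 + 17×5 = 281
Austin: 10×3 + 17×1 + 10×3 + 11×4 + 13×2 + 17×2 = 181

Chicago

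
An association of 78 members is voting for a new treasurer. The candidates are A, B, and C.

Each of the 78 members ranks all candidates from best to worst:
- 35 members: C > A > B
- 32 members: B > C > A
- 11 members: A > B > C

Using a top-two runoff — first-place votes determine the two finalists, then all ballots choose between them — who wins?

B

Round 1 first-place votes: A 11, B 32, C 35. C and B advance.
Runoff: C is ranked above B on 35 ballots, B above C on 43.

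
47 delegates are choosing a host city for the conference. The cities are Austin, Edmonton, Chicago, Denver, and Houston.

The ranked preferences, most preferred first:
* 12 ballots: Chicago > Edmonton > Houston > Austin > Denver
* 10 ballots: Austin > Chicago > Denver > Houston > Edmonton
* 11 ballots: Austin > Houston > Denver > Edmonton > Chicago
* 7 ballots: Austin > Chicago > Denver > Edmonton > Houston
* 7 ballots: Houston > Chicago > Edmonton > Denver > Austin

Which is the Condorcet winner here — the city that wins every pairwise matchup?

Austin

Austin vs Edmonton: 28–19
Austin vs Chicago: 28–19
Austin vs Denver: 40–7
Austin vs Houston: 28–19
Austin beats every other city.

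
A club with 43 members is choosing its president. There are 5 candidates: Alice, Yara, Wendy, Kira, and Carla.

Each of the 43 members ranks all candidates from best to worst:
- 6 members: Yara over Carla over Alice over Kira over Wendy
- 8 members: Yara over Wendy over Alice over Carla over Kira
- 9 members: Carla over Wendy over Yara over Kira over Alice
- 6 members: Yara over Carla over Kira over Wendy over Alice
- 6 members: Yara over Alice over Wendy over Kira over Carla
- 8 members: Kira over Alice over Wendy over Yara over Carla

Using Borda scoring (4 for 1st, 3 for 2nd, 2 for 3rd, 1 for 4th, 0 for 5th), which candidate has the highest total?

Alice: 6×2 + 8×2 + 9×0 + 6×0 + 6×3 + 8×3 = 70
Yara: 6×4 + 8×4 + 9×2 + 6×4 + 6×4 + 8×1 = 130
Wendy: 6×0 + 8×3 + 9×3 + 6×1 + 6×2 + 8×2 = 85
Kira: 6×1 + 8×0 + 9×1 + 6×2 + 6×1 + 8×4 = 65
Carla: 6×3 + 8×1 + 9×4 + 6×3 + 6×0 + 8×0 = 80

Yara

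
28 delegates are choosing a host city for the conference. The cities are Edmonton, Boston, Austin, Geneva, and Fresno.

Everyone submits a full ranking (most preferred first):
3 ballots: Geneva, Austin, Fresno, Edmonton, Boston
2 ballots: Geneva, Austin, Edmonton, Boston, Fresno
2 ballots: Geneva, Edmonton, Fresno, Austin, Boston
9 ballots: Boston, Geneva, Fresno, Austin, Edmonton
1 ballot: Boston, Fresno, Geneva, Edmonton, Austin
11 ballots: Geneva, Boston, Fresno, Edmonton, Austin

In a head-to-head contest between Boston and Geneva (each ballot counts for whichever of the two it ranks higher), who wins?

Geneva

Boston is ranked above Geneva on 10 ballots; Geneva above Boston on 18.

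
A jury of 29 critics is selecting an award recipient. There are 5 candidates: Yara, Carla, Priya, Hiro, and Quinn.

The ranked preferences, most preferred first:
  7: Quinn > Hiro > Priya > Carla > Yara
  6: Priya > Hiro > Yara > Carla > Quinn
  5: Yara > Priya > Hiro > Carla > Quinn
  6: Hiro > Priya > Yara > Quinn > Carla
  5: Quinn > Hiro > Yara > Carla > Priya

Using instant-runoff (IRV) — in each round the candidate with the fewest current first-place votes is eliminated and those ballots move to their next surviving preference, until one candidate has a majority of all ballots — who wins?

Priya

Round 1: Yara 5, Carla 0, Priya 6, Hiro 6, Quinn 12. Carla eliminated.
Round 2: Yara 5, Priya 6, Hiro 6, Quinn 12. Yara eliminated.
Round 3: Priya 11, Hiro 6, Quinn 12. Hiro eliminated.
Round 4: Priya 17, Quinn 12. Priya has a majority (≥15).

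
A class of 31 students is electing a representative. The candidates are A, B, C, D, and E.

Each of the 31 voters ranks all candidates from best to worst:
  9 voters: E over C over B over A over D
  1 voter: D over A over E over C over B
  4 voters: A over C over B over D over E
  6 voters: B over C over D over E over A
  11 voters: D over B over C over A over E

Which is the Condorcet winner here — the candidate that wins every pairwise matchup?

B

B vs A: 26–5
B vs C: 17–14
B vs D: 19–12
B vs E: 21–10
B beats every other candidate.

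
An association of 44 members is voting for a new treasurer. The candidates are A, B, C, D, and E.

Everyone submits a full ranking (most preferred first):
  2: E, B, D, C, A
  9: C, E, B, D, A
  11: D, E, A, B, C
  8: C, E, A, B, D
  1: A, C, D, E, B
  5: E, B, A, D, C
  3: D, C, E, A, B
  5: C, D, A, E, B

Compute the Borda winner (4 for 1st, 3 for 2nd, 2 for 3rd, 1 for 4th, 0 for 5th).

A: 2×0 + 9×0 + 11×2 + 8×2 + 1×4 + 5×2 + 3×1 + 5×2 = 65
B: 2×3 + 9×2 + 11×1 + 8×1 + 1×0 + 5×3 + 3×0 + 5×0 = 58
C: 2×1 + 9×4 + 11×0 + 8×4 + 1×3 + 5×0 + 3×3 + 5×4 = 102
D: 2×2 + 9×1 + 11×4 + 8×0 + 1×2 + 5×1 + 3×4 + 5×3 = 91
E: 2×4 + 9×3 + 11×3 + 8×3 + 1×1 + 5×4 + 3×2 + 5×1 = 124

E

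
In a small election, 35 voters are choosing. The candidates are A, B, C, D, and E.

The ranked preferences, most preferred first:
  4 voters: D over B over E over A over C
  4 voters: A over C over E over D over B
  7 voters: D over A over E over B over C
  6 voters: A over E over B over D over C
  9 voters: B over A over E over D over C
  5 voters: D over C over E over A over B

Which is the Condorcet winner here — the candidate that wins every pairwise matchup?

A vs B: 22–13
A vs C: 30–5
A vs D: 19–16
A vs E: 26–9
A beats every other candidate.

A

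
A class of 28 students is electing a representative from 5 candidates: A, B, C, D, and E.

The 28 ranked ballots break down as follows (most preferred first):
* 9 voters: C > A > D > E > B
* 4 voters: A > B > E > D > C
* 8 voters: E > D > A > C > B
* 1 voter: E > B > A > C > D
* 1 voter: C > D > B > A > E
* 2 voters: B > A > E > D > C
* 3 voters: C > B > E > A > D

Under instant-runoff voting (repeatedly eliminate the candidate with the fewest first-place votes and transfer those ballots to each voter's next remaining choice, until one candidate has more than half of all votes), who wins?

E

Round 1: A 4, B 2, C 13, D 0, E 9. D eliminated.
Round 2: A 4, B 2, C 13, E 9. B eliminated.
Round 3: A 6, C 13, E 9. A eliminated.
Round 4: C 13, E 15. E has a majority (≥15).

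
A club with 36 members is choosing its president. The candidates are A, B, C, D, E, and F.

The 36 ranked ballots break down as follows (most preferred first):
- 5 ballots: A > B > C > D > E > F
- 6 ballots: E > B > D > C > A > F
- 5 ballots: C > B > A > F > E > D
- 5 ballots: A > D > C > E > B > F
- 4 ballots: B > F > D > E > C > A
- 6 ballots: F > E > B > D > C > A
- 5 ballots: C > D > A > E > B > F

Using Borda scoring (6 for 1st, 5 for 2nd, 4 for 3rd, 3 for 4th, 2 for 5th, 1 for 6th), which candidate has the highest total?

A: 5×6 + 6×2 + 5×4 + 5×6 + 4×1 + 6×1 + 5×4 = 122
B: 5×5 + 6×5 + 5×5 + 5×2 + 4×6 + 6×4 + 5×2 = 148
C: 5×4 + 6×3 + 5×6 + 5×4 + 4×2 + 6×2 + 5×6 = 138
D: 5×3 + 6×4 + 5×1 + 5×5 + 4×4 + 6×3 + 5×5 = 128
E: 5×2 + 6×6 + 5×2 + 5×3 + 4×3 + 6×5 + 5×3 = 128
F: 5×1 + 6×1 + 5×3 + 5×1 + 4×5 + 6×6 + 5×1 = 92

B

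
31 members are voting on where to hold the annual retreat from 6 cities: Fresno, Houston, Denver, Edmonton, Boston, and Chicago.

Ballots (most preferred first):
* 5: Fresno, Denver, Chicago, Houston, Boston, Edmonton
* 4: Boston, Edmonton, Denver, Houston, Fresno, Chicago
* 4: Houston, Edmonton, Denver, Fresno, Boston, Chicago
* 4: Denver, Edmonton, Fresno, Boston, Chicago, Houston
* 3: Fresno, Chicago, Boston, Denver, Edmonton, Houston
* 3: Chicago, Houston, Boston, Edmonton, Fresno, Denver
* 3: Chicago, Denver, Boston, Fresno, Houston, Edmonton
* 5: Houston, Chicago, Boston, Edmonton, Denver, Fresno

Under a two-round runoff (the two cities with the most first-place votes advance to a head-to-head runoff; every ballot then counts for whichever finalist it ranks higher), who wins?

Houston

Round 1 first-place votes: Fresno 8, Houston 9, Denver 4, Edmonton 0, Boston 4, Chicago 6. Houston and Fresno advance.
Runoff: Houston is ranked above Fresno on 16 ballots, Fresno above Houston on 15.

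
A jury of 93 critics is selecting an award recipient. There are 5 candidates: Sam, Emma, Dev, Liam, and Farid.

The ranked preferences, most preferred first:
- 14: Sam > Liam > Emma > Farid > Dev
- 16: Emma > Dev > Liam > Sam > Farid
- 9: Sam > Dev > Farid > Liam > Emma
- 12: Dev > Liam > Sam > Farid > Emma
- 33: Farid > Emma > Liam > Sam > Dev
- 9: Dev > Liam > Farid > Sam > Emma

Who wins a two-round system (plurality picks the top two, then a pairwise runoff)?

Round 1 first-place votes: Sam 23, Emma 16, Dev 21, Liam 0, Farid 33. Farid and Sam advance.
Runoff: Farid is ranked above Sam on 42 ballots, Sam above Farid on 51.

Sam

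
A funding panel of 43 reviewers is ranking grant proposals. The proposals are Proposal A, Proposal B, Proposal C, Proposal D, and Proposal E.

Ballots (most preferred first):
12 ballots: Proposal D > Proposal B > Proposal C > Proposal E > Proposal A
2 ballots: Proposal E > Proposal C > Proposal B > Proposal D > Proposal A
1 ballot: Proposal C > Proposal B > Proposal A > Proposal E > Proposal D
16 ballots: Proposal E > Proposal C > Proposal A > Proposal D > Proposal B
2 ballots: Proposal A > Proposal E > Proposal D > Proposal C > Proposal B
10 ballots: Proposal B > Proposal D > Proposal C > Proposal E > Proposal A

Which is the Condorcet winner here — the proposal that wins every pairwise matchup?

Proposal D vs Proposal A: 24–19
Proposal D vs Proposal B: 30–13
Proposal D vs Proposal C: 24–19
Proposal D vs Proposal E: 22–21
Proposal D beats every other proposal.

Proposal D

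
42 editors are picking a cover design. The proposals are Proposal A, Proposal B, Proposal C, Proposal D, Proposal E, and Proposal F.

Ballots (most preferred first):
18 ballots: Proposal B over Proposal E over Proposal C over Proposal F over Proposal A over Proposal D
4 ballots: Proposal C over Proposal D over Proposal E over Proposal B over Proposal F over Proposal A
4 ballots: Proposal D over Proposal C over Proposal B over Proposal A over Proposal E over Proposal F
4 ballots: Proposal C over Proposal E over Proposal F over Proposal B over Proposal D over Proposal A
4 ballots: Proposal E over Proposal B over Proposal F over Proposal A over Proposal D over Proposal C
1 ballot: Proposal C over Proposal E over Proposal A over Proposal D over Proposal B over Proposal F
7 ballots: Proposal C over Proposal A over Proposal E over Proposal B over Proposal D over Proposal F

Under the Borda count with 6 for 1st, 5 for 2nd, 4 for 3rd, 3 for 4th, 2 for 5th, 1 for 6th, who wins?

Proposal C

Proposal A: 18×2 + 4×1 + 4×3 + 4×1 + 4×3 + 1×4 + 7×5 = 107
Proposal B: 18×6 + 4×3 + 4×4 + 4×3 + 4×5 + 1×2 + 7×3 = 191
Proposal C: 18×4 + 4×6 + 4×5 + 4×6 + 4×1 + 1×6 + 7×6 = 192
Proposal D: 18×1 + 4×5 + 4×6 + 4×2 + 4×2 + 1×3 + 7×2 = 95
Proposal E: 18×5 + 4×4 + 4×2 + 4×5 + 4×6 + 1×5 + 7×4 = 191
Proposal F: 18×3 + 4×2 + 4×1 + 4×4 + 4×4 + 1×1 + 7×1 = 106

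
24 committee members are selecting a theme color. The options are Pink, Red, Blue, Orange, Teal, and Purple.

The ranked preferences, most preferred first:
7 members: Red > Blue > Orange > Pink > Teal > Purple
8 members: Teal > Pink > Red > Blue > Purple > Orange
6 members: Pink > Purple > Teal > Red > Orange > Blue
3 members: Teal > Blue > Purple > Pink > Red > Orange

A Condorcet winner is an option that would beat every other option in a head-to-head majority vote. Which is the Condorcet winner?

Pink

Pink vs Red: 17–7
Pink vs Blue: 14–10
Pink vs Orange: 17–7
Pink vs Teal: 13–11
Pink vs Purple: 21–3
Pink beats every other option.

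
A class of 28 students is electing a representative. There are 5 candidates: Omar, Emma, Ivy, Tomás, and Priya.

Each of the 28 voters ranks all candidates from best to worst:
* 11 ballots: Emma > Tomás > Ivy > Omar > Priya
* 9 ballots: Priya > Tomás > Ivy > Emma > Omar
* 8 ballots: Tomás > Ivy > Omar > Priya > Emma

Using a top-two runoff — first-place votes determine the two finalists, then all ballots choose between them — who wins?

Priya

Round 1 first-place votes: Omar 0, Emma 11, Ivy 0, Tomás 8, Priya 9. Emma and Priya advance.
Runoff: Emma is ranked above Priya on 11 ballots, Priya above Emma on 17.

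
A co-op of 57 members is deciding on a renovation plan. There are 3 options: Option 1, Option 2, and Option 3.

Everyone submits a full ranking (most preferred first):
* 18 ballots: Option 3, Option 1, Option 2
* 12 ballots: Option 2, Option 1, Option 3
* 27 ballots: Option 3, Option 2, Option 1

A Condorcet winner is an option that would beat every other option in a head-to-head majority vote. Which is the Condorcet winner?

Option 3

Option 3 vs Option 1: 45–12
Option 3 vs Option 2: 45–12
Option 3 beats every other option.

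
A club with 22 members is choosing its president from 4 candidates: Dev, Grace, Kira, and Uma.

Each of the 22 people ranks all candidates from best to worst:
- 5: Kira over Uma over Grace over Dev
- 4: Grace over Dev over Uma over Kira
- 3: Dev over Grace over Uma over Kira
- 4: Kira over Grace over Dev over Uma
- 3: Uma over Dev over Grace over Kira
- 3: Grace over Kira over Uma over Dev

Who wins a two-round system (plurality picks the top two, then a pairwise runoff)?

Round 1 first-place votes: Dev 3, Grace 7, Kira 9, Uma 3. Kira and Grace advance.
Runoff: Kira is ranked above Grace on 9 ballots, Grace above Kira on 13.

Grace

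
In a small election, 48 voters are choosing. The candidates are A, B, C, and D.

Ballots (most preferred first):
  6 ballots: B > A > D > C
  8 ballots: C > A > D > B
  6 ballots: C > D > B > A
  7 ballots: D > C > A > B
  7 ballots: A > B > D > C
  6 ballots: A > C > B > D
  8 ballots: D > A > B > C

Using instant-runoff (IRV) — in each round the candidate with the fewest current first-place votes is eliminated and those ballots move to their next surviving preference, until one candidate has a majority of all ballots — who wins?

Round 1: A 13, B 6, C 14, D 15. B eliminated.
Round 2: A 19, C 14, D 15. C eliminated.
Round 3: A 27, D 21. A has a majority (≥25).

A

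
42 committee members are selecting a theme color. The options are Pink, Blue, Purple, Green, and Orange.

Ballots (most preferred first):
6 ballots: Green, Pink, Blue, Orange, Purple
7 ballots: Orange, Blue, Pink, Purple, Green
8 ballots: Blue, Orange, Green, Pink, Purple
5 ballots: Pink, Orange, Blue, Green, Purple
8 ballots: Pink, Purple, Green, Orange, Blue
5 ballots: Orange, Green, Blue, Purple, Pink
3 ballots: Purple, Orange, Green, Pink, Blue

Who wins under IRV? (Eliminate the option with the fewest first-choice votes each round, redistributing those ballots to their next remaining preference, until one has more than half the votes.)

Round 1: Pink 13, Blue 8, Purple 3, Green 6, Orange 12. Purple eliminated.
Round 2: Pink 13, Blue 8, Green 6, Orange 15. Green eliminated.
Round 3: Pink 19, Blue 8, Orange 15. Blue eliminated.
Round 4: Pink 19, Orange 23. Orange has a majority (≥22).

Orange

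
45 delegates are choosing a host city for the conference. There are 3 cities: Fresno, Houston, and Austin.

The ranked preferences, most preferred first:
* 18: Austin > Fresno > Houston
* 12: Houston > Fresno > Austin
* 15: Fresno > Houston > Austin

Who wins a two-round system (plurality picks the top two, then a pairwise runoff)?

Round 1 first-place votes: Fresno 15, Houston 12, Austin 18. Austin and Fresno advance.
Runoff: Austin is ranked above Fresno on 18 ballots, Fresno above Austin on 27.

Fresno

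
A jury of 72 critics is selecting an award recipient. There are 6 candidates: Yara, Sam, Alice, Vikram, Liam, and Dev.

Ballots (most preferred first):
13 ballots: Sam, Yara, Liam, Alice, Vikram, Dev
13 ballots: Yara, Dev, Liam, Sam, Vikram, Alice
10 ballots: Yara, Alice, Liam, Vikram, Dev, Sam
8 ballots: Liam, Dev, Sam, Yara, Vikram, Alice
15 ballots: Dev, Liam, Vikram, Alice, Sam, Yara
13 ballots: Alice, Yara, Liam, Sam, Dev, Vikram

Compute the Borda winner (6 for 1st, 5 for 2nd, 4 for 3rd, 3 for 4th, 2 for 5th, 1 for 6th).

Yara: 13×5 + 13×6 + 10×6 + 8×3 + 15×1 + 13×5 = 307
Sam: 13×6 + 13×3 + 10×1 + 8×4 + 15×2 + 13×3 = 228
Alice: 13×3 + 13×1 + 10×5 + 8×1 + 15×3 + 13×6 = 233
Vikram: 13×2 + 13×2 + 10×3 + 8×2 + 15×4 + 13×1 = 171
Liam: 13×4 + 13×4 + 10×4 + 8×6 + 15×5 + 13×4 = 319
Dev: 13×1 + 13×5 + 10×2 + 8×5 + 15×6 + 13×2 = 254

Liam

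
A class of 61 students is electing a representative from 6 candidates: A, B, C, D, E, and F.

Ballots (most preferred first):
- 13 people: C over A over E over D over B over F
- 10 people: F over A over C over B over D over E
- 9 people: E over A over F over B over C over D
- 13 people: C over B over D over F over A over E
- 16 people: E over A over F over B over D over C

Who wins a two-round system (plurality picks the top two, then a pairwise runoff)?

C

Round 1 first-place votes: A 0, B 0, C 26, D 0, E 25, F 10. C and E advance.
Runoff: C is ranked above E on 36 ballots, E above C on 25.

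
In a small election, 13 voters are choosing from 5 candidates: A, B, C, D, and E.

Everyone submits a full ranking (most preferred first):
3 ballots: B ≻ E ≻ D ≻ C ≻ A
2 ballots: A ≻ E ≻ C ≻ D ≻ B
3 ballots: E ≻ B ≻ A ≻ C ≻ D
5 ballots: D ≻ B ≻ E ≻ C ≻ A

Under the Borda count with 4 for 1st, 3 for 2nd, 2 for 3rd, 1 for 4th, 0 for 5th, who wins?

E

A: 3×0 + 2×4 + 3×2 + 5×0 = 14
B: 3×4 + 2×0 + 3×3 + 5×3 = 36
C: 3×1 + 2×2 + 3×1 + 5×1 = 15
D: 3×2 + 2×1 + 3×0 + 5×4 = 28
E: 3×3 + 2×3 + 3×4 + 5×2 = 37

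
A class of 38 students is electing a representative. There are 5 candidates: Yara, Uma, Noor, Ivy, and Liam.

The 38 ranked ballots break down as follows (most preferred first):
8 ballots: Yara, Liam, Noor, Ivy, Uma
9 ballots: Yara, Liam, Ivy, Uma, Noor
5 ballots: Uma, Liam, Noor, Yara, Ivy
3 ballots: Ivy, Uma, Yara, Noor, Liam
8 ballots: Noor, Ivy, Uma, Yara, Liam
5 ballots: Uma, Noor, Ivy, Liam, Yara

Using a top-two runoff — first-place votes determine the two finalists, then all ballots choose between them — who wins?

Uma

Round 1 first-place votes: Yara 17, Uma 10, Noor 8, Ivy 3, Liam 0. Yara and Uma advance.
Runoff: Yara is ranked above Uma on 17 ballots, Uma above Yara on 21.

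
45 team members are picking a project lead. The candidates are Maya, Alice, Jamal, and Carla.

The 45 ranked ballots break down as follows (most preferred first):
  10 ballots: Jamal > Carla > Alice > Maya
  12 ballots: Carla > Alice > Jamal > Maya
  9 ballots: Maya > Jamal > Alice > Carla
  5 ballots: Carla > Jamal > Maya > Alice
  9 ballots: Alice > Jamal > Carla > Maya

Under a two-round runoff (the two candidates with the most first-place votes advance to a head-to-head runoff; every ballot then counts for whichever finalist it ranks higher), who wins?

Round 1 first-place votes: Maya 9, Alice 9, Jamal 10, Carla 17. Carla and Jamal advance.
Runoff: Carla is ranked above Jamal on 17 ballots, Jamal above Carla on 28.

Jamal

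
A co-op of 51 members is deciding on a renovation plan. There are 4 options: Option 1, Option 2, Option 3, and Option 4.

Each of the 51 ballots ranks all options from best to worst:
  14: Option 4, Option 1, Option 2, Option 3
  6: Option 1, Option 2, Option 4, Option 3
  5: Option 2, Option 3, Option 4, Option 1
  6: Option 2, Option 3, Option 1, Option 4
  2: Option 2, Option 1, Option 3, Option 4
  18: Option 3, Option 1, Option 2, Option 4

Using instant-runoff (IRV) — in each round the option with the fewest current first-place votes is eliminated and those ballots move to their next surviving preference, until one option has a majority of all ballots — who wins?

Round 1: Option 1 6, Option 2 13, Option 3 18, Option 4 14. Option 1 eliminated.
Round 2: Option 2 19, Option 3 18, Option 4 14. Option 4 eliminated.
Round 3: Option 2 33, Option 3 18. Option 2 has a majority (≥26).

Option 2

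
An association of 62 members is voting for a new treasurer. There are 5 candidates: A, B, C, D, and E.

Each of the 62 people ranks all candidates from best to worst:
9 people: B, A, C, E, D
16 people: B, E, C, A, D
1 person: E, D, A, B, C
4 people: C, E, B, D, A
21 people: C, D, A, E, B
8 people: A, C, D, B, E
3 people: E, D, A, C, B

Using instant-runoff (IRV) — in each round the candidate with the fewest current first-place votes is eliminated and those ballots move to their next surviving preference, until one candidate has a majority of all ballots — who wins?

C

Round 1: A 8, B 25, C 25, D 0, E 4. D eliminated.
Round 2: A 8, B 25, C 25, E 4. E eliminated.
Round 3: A 12, B 25, C 25. A eliminated.
Round 4: B 26, C 36. C has a majority (≥32).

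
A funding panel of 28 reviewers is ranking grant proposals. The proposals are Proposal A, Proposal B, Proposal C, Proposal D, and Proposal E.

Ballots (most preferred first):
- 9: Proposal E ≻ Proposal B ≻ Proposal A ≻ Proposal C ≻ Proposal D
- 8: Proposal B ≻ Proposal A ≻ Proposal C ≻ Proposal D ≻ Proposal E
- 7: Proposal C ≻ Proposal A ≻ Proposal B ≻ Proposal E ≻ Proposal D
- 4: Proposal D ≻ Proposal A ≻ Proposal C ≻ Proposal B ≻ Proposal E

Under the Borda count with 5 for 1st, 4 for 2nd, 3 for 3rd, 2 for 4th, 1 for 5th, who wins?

Proposal B

Proposal A: 9×3 + 8×4 + 7×4 + 4×4 = 103
Proposal B: 9×4 + 8×5 + 7×3 + 4×2 = 105
Proposal C: 9×2 + 8×3 + 7×5 + 4×3 = 89
Proposal D: 9×1 + 8×2 + 7×1 + 4×5 = 52
Proposal E: 9×5 + 8×1 + 7×2 + 4×1 = 71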